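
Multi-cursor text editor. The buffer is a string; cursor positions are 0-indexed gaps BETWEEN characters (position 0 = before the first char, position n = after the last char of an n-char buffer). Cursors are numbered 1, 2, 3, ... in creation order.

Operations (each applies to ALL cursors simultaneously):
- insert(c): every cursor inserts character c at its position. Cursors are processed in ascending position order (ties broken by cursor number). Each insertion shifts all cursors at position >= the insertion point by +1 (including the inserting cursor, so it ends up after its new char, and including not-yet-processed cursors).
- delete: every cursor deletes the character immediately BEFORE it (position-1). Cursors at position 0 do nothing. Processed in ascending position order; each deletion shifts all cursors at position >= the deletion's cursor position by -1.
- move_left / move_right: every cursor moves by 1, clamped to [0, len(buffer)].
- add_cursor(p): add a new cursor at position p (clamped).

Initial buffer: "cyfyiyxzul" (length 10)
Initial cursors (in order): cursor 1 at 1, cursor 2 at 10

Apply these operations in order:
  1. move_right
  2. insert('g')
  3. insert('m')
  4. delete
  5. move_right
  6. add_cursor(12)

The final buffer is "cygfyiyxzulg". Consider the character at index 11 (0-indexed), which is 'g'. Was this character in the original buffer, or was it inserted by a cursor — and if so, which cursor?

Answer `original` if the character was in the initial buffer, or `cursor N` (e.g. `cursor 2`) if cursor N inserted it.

Answer: cursor 2

Derivation:
After op 1 (move_right): buffer="cyfyiyxzul" (len 10), cursors c1@2 c2@10, authorship ..........
After op 2 (insert('g')): buffer="cygfyiyxzulg" (len 12), cursors c1@3 c2@12, authorship ..1........2
After op 3 (insert('m')): buffer="cygmfyiyxzulgm" (len 14), cursors c1@4 c2@14, authorship ..11........22
After op 4 (delete): buffer="cygfyiyxzulg" (len 12), cursors c1@3 c2@12, authorship ..1........2
After op 5 (move_right): buffer="cygfyiyxzulg" (len 12), cursors c1@4 c2@12, authorship ..1........2
After op 6 (add_cursor(12)): buffer="cygfyiyxzulg" (len 12), cursors c1@4 c2@12 c3@12, authorship ..1........2
Authorship (.=original, N=cursor N): . . 1 . . . . . . . . 2
Index 11: author = 2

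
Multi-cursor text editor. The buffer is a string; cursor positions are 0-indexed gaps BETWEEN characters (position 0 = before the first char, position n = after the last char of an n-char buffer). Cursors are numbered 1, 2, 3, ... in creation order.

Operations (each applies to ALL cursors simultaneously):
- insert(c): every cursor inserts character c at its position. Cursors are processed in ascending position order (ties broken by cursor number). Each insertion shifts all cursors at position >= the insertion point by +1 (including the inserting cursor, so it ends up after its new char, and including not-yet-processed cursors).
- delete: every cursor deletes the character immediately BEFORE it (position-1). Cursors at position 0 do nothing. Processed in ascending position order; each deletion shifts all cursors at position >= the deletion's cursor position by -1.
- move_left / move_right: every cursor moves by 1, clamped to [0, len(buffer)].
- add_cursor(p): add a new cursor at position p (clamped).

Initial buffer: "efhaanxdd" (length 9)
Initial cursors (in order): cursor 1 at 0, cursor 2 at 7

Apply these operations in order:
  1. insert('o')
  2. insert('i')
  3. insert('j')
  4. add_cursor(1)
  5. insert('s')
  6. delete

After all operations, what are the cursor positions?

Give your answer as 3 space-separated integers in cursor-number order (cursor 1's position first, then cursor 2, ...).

Answer: 3 13 1

Derivation:
After op 1 (insert('o')): buffer="oefhaanxodd" (len 11), cursors c1@1 c2@9, authorship 1.......2..
After op 2 (insert('i')): buffer="oiefhaanxoidd" (len 13), cursors c1@2 c2@11, authorship 11.......22..
After op 3 (insert('j')): buffer="oijefhaanxoijdd" (len 15), cursors c1@3 c2@13, authorship 111.......222..
After op 4 (add_cursor(1)): buffer="oijefhaanxoijdd" (len 15), cursors c3@1 c1@3 c2@13, authorship 111.......222..
After op 5 (insert('s')): buffer="osijsefhaanxoijsdd" (len 18), cursors c3@2 c1@5 c2@16, authorship 13111.......2222..
After op 6 (delete): buffer="oijefhaanxoijdd" (len 15), cursors c3@1 c1@3 c2@13, authorship 111.......222..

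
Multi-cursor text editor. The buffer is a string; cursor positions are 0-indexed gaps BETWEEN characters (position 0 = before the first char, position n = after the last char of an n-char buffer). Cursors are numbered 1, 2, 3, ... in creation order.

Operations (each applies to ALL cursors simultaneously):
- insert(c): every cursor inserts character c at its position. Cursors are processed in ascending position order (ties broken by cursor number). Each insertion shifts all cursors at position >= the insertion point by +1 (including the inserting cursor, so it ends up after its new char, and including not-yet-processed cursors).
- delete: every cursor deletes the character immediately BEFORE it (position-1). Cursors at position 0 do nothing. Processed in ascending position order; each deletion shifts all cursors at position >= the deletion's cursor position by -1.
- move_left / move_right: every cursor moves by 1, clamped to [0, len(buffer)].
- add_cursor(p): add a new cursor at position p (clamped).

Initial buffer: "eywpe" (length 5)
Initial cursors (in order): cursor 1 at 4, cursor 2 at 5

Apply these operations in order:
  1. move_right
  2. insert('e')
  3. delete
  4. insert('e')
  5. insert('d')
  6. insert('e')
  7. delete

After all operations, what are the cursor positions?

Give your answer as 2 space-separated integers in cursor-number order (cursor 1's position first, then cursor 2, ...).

Answer: 9 9

Derivation:
After op 1 (move_right): buffer="eywpe" (len 5), cursors c1@5 c2@5, authorship .....
After op 2 (insert('e')): buffer="eywpeee" (len 7), cursors c1@7 c2@7, authorship .....12
After op 3 (delete): buffer="eywpe" (len 5), cursors c1@5 c2@5, authorship .....
After op 4 (insert('e')): buffer="eywpeee" (len 7), cursors c1@7 c2@7, authorship .....12
After op 5 (insert('d')): buffer="eywpeeedd" (len 9), cursors c1@9 c2@9, authorship .....1212
After op 6 (insert('e')): buffer="eywpeeeddee" (len 11), cursors c1@11 c2@11, authorship .....121212
After op 7 (delete): buffer="eywpeeedd" (len 9), cursors c1@9 c2@9, authorship .....1212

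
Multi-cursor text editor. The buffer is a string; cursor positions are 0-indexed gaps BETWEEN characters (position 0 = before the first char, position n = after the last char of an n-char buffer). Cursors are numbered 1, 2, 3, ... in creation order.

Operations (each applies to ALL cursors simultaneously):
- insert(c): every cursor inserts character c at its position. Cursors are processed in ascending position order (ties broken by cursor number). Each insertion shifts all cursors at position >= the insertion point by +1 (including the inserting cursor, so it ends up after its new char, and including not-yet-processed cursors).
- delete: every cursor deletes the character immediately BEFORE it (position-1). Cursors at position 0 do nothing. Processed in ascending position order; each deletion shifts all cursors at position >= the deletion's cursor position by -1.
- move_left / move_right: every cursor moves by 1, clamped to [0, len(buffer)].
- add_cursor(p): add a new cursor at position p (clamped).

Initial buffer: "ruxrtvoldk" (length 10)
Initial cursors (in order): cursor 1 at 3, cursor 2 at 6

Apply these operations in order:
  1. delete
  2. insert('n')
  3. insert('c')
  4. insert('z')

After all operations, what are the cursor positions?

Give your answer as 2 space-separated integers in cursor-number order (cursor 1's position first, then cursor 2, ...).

After op 1 (delete): buffer="rurtoldk" (len 8), cursors c1@2 c2@4, authorship ........
After op 2 (insert('n')): buffer="runrtnoldk" (len 10), cursors c1@3 c2@6, authorship ..1..2....
After op 3 (insert('c')): buffer="runcrtncoldk" (len 12), cursors c1@4 c2@8, authorship ..11..22....
After op 4 (insert('z')): buffer="runczrtnczoldk" (len 14), cursors c1@5 c2@10, authorship ..111..222....

Answer: 5 10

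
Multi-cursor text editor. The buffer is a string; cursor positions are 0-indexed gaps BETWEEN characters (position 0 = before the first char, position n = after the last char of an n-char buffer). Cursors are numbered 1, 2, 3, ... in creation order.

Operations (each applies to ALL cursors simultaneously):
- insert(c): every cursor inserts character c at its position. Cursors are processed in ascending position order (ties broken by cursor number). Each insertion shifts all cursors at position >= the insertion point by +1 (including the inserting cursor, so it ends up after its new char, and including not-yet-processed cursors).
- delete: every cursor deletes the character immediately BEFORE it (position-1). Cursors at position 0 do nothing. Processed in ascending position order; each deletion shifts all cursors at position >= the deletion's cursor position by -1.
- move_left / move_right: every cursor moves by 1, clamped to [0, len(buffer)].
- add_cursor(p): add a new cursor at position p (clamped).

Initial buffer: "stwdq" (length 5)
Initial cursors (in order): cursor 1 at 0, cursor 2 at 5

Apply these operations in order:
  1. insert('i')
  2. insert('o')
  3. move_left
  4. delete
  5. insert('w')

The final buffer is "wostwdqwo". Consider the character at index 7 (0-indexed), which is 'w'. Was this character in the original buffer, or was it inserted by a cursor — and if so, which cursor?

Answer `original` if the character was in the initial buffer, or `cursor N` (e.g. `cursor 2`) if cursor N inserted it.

After op 1 (insert('i')): buffer="istwdqi" (len 7), cursors c1@1 c2@7, authorship 1.....2
After op 2 (insert('o')): buffer="iostwdqio" (len 9), cursors c1@2 c2@9, authorship 11.....22
After op 3 (move_left): buffer="iostwdqio" (len 9), cursors c1@1 c2@8, authorship 11.....22
After op 4 (delete): buffer="ostwdqo" (len 7), cursors c1@0 c2@6, authorship 1.....2
After op 5 (insert('w')): buffer="wostwdqwo" (len 9), cursors c1@1 c2@8, authorship 11.....22
Authorship (.=original, N=cursor N): 1 1 . . . . . 2 2
Index 7: author = 2

Answer: cursor 2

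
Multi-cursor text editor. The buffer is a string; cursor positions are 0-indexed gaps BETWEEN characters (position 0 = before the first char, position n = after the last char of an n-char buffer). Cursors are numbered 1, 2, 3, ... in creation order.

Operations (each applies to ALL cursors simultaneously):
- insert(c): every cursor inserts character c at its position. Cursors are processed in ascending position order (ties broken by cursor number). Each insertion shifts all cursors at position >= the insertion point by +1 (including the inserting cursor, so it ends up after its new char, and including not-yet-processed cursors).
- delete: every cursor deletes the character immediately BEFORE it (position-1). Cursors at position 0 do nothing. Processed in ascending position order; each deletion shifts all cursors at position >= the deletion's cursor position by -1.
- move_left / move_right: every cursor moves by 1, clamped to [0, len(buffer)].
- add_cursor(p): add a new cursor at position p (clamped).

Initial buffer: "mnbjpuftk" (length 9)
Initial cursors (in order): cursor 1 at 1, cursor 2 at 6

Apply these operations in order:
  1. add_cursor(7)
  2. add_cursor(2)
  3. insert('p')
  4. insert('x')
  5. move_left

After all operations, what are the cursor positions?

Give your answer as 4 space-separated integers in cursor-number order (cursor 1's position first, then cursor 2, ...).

Answer: 2 11 14 5

Derivation:
After op 1 (add_cursor(7)): buffer="mnbjpuftk" (len 9), cursors c1@1 c2@6 c3@7, authorship .........
After op 2 (add_cursor(2)): buffer="mnbjpuftk" (len 9), cursors c1@1 c4@2 c2@6 c3@7, authorship .........
After op 3 (insert('p')): buffer="mpnpbjpupfptk" (len 13), cursors c1@2 c4@4 c2@9 c3@11, authorship .1.4....2.3..
After op 4 (insert('x')): buffer="mpxnpxbjpupxfpxtk" (len 17), cursors c1@3 c4@6 c2@12 c3@15, authorship .11.44....22.33..
After op 5 (move_left): buffer="mpxnpxbjpupxfpxtk" (len 17), cursors c1@2 c4@5 c2@11 c3@14, authorship .11.44....22.33..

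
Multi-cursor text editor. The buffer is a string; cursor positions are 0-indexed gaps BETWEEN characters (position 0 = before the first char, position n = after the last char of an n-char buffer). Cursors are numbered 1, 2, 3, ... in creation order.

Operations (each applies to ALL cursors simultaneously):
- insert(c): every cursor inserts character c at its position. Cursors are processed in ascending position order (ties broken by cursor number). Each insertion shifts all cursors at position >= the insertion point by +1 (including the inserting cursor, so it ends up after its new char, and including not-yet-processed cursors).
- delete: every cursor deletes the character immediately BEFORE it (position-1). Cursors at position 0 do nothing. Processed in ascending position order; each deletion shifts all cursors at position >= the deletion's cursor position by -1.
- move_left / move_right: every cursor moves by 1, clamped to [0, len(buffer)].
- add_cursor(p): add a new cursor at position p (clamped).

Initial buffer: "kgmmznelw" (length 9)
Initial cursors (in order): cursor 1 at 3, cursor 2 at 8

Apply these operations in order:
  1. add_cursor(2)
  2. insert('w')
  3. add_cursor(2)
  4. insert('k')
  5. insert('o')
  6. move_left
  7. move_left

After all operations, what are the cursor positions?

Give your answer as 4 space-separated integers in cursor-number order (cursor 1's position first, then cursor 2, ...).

Answer: 9 17 5 2

Derivation:
After op 1 (add_cursor(2)): buffer="kgmmznelw" (len 9), cursors c3@2 c1@3 c2@8, authorship .........
After op 2 (insert('w')): buffer="kgwmwmznelww" (len 12), cursors c3@3 c1@5 c2@11, authorship ..3.1.....2.
After op 3 (add_cursor(2)): buffer="kgwmwmznelww" (len 12), cursors c4@2 c3@3 c1@5 c2@11, authorship ..3.1.....2.
After op 4 (insert('k')): buffer="kgkwkmwkmznelwkw" (len 16), cursors c4@3 c3@5 c1@8 c2@15, authorship ..433.11.....22.
After op 5 (insert('o')): buffer="kgkowkomwkomznelwkow" (len 20), cursors c4@4 c3@7 c1@11 c2@19, authorship ..44333.111.....222.
After op 6 (move_left): buffer="kgkowkomwkomznelwkow" (len 20), cursors c4@3 c3@6 c1@10 c2@18, authorship ..44333.111.....222.
After op 7 (move_left): buffer="kgkowkomwkomznelwkow" (len 20), cursors c4@2 c3@5 c1@9 c2@17, authorship ..44333.111.....222.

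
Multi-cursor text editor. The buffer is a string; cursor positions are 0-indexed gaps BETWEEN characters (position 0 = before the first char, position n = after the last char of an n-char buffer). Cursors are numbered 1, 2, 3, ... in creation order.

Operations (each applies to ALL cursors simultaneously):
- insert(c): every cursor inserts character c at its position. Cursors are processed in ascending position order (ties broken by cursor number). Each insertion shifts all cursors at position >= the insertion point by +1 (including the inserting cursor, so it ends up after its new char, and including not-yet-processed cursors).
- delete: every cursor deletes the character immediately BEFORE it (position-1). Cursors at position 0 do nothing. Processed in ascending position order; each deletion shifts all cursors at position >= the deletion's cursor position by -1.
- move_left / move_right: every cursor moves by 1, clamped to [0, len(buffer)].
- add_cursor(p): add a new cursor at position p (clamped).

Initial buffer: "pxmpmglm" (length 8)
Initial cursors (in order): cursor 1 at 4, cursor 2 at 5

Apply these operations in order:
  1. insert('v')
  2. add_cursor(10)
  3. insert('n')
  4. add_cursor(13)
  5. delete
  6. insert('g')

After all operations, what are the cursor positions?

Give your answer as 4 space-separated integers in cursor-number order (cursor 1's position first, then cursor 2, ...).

Answer: 6 9 13 13

Derivation:
After op 1 (insert('v')): buffer="pxmpvmvglm" (len 10), cursors c1@5 c2@7, authorship ....1.2...
After op 2 (add_cursor(10)): buffer="pxmpvmvglm" (len 10), cursors c1@5 c2@7 c3@10, authorship ....1.2...
After op 3 (insert('n')): buffer="pxmpvnmvnglmn" (len 13), cursors c1@6 c2@9 c3@13, authorship ....11.22...3
After op 4 (add_cursor(13)): buffer="pxmpvnmvnglmn" (len 13), cursors c1@6 c2@9 c3@13 c4@13, authorship ....11.22...3
After op 5 (delete): buffer="pxmpvmvgl" (len 9), cursors c1@5 c2@7 c3@9 c4@9, authorship ....1.2..
After op 6 (insert('g')): buffer="pxmpvgmvgglgg" (len 13), cursors c1@6 c2@9 c3@13 c4@13, authorship ....11.22..34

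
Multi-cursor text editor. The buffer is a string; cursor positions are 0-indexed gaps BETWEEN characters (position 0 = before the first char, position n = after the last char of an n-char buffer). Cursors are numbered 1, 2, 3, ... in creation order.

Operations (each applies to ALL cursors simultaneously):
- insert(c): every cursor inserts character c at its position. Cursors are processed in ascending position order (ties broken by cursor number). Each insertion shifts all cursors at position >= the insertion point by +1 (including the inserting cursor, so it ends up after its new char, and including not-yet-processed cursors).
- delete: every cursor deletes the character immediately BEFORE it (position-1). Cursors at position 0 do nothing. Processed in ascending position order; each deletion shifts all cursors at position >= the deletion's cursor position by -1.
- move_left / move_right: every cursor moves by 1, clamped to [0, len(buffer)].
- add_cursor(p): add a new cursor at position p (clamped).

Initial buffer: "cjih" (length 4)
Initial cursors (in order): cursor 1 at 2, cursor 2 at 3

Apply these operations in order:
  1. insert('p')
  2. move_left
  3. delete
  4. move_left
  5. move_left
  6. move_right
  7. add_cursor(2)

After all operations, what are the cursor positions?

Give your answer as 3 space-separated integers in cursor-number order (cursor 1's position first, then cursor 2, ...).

Answer: 1 1 2

Derivation:
After op 1 (insert('p')): buffer="cjpiph" (len 6), cursors c1@3 c2@5, authorship ..1.2.
After op 2 (move_left): buffer="cjpiph" (len 6), cursors c1@2 c2@4, authorship ..1.2.
After op 3 (delete): buffer="cpph" (len 4), cursors c1@1 c2@2, authorship .12.
After op 4 (move_left): buffer="cpph" (len 4), cursors c1@0 c2@1, authorship .12.
After op 5 (move_left): buffer="cpph" (len 4), cursors c1@0 c2@0, authorship .12.
After op 6 (move_right): buffer="cpph" (len 4), cursors c1@1 c2@1, authorship .12.
After op 7 (add_cursor(2)): buffer="cpph" (len 4), cursors c1@1 c2@1 c3@2, authorship .12.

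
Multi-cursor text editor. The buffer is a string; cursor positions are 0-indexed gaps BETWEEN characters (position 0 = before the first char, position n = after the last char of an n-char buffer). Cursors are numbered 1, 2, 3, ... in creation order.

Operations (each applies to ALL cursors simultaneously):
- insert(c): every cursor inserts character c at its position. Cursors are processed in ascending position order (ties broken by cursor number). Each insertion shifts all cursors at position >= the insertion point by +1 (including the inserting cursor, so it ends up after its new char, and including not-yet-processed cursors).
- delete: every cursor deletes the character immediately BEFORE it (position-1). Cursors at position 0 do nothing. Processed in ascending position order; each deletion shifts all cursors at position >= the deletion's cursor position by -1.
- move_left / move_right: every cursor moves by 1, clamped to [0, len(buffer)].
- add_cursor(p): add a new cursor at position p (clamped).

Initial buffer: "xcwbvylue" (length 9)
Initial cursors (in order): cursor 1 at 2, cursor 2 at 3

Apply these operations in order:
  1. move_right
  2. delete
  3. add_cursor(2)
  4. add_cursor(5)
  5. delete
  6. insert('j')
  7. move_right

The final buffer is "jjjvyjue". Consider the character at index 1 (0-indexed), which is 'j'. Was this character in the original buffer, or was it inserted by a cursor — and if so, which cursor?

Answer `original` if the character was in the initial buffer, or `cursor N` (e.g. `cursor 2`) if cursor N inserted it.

Answer: cursor 2

Derivation:
After op 1 (move_right): buffer="xcwbvylue" (len 9), cursors c1@3 c2@4, authorship .........
After op 2 (delete): buffer="xcvylue" (len 7), cursors c1@2 c2@2, authorship .......
After op 3 (add_cursor(2)): buffer="xcvylue" (len 7), cursors c1@2 c2@2 c3@2, authorship .......
After op 4 (add_cursor(5)): buffer="xcvylue" (len 7), cursors c1@2 c2@2 c3@2 c4@5, authorship .......
After op 5 (delete): buffer="vyue" (len 4), cursors c1@0 c2@0 c3@0 c4@2, authorship ....
After op 6 (insert('j')): buffer="jjjvyjue" (len 8), cursors c1@3 c2@3 c3@3 c4@6, authorship 123..4..
After op 7 (move_right): buffer="jjjvyjue" (len 8), cursors c1@4 c2@4 c3@4 c4@7, authorship 123..4..
Authorship (.=original, N=cursor N): 1 2 3 . . 4 . .
Index 1: author = 2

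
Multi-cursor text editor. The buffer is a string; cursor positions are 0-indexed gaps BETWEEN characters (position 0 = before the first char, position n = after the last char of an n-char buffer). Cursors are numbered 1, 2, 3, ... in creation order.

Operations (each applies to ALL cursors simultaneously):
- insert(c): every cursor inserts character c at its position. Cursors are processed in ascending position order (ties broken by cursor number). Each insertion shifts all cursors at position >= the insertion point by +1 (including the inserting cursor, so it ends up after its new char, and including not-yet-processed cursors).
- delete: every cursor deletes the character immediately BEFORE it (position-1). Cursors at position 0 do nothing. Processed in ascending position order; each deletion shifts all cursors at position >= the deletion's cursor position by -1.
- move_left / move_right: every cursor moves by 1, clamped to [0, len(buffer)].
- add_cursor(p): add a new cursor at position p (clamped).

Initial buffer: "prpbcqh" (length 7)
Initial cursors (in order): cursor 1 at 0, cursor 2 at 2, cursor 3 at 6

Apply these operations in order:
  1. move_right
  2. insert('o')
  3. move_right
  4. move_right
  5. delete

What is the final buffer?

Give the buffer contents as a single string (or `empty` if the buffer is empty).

After op 1 (move_right): buffer="prpbcqh" (len 7), cursors c1@1 c2@3 c3@7, authorship .......
After op 2 (insert('o')): buffer="porpobcqho" (len 10), cursors c1@2 c2@5 c3@10, authorship .1..2....3
After op 3 (move_right): buffer="porpobcqho" (len 10), cursors c1@3 c2@6 c3@10, authorship .1..2....3
After op 4 (move_right): buffer="porpobcqho" (len 10), cursors c1@4 c2@7 c3@10, authorship .1..2....3
After op 5 (delete): buffer="porobqh" (len 7), cursors c1@3 c2@5 c3@7, authorship .1.2...

Answer: porobqh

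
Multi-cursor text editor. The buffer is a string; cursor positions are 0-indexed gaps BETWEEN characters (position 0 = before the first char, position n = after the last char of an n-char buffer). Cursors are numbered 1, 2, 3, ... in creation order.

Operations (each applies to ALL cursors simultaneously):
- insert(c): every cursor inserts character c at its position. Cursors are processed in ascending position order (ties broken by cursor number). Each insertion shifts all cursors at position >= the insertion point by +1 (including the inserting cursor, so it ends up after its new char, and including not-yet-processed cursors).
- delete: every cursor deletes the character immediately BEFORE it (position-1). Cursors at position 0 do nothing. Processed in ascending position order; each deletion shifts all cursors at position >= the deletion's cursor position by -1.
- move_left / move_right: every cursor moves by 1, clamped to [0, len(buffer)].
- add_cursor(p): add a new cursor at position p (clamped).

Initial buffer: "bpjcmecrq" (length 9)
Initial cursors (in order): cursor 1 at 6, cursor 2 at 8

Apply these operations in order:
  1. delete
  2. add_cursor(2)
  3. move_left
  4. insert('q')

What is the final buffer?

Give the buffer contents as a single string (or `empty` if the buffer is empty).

Answer: bqpjcqmqcq

Derivation:
After op 1 (delete): buffer="bpjcmcq" (len 7), cursors c1@5 c2@6, authorship .......
After op 2 (add_cursor(2)): buffer="bpjcmcq" (len 7), cursors c3@2 c1@5 c2@6, authorship .......
After op 3 (move_left): buffer="bpjcmcq" (len 7), cursors c3@1 c1@4 c2@5, authorship .......
After op 4 (insert('q')): buffer="bqpjcqmqcq" (len 10), cursors c3@2 c1@6 c2@8, authorship .3...1.2..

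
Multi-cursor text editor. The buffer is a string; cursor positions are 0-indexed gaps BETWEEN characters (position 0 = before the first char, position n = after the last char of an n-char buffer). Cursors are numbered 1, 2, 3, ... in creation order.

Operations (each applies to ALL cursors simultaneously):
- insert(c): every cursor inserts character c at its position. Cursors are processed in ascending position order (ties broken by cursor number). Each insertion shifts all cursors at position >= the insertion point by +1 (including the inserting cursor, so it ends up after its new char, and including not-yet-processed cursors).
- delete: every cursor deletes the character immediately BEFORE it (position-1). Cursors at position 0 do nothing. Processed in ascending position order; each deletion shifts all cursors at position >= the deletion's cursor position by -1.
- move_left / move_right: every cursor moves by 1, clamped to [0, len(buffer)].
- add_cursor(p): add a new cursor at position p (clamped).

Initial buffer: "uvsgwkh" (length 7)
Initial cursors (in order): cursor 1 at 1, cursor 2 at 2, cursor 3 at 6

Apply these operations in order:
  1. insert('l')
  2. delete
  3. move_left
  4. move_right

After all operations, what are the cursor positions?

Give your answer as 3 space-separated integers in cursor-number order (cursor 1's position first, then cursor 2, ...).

Answer: 1 2 6

Derivation:
After op 1 (insert('l')): buffer="ulvlsgwklh" (len 10), cursors c1@2 c2@4 c3@9, authorship .1.2....3.
After op 2 (delete): buffer="uvsgwkh" (len 7), cursors c1@1 c2@2 c3@6, authorship .......
After op 3 (move_left): buffer="uvsgwkh" (len 7), cursors c1@0 c2@1 c3@5, authorship .......
After op 4 (move_right): buffer="uvsgwkh" (len 7), cursors c1@1 c2@2 c3@6, authorship .......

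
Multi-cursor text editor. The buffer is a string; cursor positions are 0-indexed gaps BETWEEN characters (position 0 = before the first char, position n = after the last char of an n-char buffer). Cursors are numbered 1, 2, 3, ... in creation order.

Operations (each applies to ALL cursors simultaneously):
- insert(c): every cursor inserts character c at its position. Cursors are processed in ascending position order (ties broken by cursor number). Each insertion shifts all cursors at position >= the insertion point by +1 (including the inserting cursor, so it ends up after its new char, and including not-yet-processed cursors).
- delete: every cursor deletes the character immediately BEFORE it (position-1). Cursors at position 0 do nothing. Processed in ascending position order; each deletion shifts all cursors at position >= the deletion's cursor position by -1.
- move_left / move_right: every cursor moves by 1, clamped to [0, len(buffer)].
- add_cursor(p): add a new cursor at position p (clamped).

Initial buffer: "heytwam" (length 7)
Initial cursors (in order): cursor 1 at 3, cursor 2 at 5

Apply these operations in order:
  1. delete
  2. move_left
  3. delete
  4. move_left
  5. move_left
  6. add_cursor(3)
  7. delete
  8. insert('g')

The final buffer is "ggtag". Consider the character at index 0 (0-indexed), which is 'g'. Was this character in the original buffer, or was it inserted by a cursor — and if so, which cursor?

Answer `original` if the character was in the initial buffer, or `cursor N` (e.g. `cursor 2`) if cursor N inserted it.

After op 1 (delete): buffer="hetam" (len 5), cursors c1@2 c2@3, authorship .....
After op 2 (move_left): buffer="hetam" (len 5), cursors c1@1 c2@2, authorship .....
After op 3 (delete): buffer="tam" (len 3), cursors c1@0 c2@0, authorship ...
After op 4 (move_left): buffer="tam" (len 3), cursors c1@0 c2@0, authorship ...
After op 5 (move_left): buffer="tam" (len 3), cursors c1@0 c2@0, authorship ...
After op 6 (add_cursor(3)): buffer="tam" (len 3), cursors c1@0 c2@0 c3@3, authorship ...
After op 7 (delete): buffer="ta" (len 2), cursors c1@0 c2@0 c3@2, authorship ..
After op 8 (insert('g')): buffer="ggtag" (len 5), cursors c1@2 c2@2 c3@5, authorship 12..3
Authorship (.=original, N=cursor N): 1 2 . . 3
Index 0: author = 1

Answer: cursor 1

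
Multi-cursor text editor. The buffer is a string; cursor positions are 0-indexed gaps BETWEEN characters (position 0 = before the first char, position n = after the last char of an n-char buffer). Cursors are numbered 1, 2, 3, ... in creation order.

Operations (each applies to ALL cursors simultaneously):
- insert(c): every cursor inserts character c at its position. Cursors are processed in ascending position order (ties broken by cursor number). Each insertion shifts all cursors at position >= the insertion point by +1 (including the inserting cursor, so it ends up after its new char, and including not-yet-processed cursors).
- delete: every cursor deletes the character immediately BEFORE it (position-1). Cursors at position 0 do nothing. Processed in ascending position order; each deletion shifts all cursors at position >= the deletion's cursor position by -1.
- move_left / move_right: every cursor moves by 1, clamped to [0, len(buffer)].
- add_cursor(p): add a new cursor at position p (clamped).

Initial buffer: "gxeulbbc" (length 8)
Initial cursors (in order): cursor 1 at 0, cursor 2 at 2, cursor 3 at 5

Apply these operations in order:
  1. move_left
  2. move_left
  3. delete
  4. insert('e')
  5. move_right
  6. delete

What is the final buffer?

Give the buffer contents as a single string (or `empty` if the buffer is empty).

After op 1 (move_left): buffer="gxeulbbc" (len 8), cursors c1@0 c2@1 c3@4, authorship ........
After op 2 (move_left): buffer="gxeulbbc" (len 8), cursors c1@0 c2@0 c3@3, authorship ........
After op 3 (delete): buffer="gxulbbc" (len 7), cursors c1@0 c2@0 c3@2, authorship .......
After op 4 (insert('e')): buffer="eegxeulbbc" (len 10), cursors c1@2 c2@2 c3@5, authorship 12..3.....
After op 5 (move_right): buffer="eegxeulbbc" (len 10), cursors c1@3 c2@3 c3@6, authorship 12..3.....
After op 6 (delete): buffer="exelbbc" (len 7), cursors c1@1 c2@1 c3@3, authorship 1.3....

Answer: exelbbc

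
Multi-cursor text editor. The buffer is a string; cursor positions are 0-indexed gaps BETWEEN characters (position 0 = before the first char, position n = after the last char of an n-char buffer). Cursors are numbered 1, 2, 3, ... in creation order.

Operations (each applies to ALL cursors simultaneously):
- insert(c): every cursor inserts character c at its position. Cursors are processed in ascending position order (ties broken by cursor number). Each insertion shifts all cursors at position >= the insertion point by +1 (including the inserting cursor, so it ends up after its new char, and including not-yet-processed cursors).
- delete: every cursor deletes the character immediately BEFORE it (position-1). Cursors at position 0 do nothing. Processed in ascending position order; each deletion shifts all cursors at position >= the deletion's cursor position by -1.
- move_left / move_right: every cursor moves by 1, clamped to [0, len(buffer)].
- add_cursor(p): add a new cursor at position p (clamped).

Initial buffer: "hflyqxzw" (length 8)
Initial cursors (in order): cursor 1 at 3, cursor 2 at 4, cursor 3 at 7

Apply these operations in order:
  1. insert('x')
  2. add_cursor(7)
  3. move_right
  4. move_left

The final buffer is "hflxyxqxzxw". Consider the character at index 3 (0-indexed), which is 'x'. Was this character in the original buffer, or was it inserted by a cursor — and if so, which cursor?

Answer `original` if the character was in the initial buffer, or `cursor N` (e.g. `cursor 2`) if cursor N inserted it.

After op 1 (insert('x')): buffer="hflxyxqxzxw" (len 11), cursors c1@4 c2@6 c3@10, authorship ...1.2...3.
After op 2 (add_cursor(7)): buffer="hflxyxqxzxw" (len 11), cursors c1@4 c2@6 c4@7 c3@10, authorship ...1.2...3.
After op 3 (move_right): buffer="hflxyxqxzxw" (len 11), cursors c1@5 c2@7 c4@8 c3@11, authorship ...1.2...3.
After op 4 (move_left): buffer="hflxyxqxzxw" (len 11), cursors c1@4 c2@6 c4@7 c3@10, authorship ...1.2...3.
Authorship (.=original, N=cursor N): . . . 1 . 2 . . . 3 .
Index 3: author = 1

Answer: cursor 1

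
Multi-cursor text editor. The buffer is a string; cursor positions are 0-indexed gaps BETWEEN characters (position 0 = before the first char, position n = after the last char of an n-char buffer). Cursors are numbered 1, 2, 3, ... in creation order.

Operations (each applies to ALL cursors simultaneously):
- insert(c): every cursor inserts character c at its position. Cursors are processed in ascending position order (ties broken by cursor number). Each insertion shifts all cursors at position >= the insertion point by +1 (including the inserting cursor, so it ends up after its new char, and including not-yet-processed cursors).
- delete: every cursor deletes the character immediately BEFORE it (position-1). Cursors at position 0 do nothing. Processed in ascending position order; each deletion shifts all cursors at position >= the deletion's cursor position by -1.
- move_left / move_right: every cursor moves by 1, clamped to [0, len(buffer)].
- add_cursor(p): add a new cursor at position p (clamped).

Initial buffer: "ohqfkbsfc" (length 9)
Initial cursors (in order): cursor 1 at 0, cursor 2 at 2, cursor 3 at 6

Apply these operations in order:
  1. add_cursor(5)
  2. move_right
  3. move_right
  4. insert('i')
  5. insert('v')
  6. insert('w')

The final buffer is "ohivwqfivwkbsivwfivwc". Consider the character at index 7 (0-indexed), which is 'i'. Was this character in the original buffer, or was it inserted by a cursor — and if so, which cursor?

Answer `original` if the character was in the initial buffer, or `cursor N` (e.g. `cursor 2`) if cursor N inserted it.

Answer: cursor 2

Derivation:
After op 1 (add_cursor(5)): buffer="ohqfkbsfc" (len 9), cursors c1@0 c2@2 c4@5 c3@6, authorship .........
After op 2 (move_right): buffer="ohqfkbsfc" (len 9), cursors c1@1 c2@3 c4@6 c3@7, authorship .........
After op 3 (move_right): buffer="ohqfkbsfc" (len 9), cursors c1@2 c2@4 c4@7 c3@8, authorship .........
After op 4 (insert('i')): buffer="ohiqfikbsific" (len 13), cursors c1@3 c2@6 c4@10 c3@12, authorship ..1..2...4.3.
After op 5 (insert('v')): buffer="ohivqfivkbsivfivc" (len 17), cursors c1@4 c2@8 c4@13 c3@16, authorship ..11..22...44.33.
After op 6 (insert('w')): buffer="ohivwqfivwkbsivwfivwc" (len 21), cursors c1@5 c2@10 c4@16 c3@20, authorship ..111..222...444.333.
Authorship (.=original, N=cursor N): . . 1 1 1 . . 2 2 2 . . . 4 4 4 . 3 3 3 .
Index 7: author = 2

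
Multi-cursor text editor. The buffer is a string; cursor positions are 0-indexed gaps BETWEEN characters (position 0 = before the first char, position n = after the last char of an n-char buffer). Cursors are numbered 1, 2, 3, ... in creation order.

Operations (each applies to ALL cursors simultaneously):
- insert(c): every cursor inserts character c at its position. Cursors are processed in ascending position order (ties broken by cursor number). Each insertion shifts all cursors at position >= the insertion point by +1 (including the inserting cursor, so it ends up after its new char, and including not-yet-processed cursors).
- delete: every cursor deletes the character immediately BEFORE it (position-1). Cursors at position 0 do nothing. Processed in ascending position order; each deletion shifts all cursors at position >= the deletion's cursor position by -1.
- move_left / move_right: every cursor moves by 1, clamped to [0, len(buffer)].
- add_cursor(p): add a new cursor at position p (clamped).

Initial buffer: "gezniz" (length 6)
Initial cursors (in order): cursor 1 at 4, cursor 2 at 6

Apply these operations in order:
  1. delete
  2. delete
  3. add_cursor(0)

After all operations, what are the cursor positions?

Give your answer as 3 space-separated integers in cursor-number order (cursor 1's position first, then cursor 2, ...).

Answer: 2 2 0

Derivation:
After op 1 (delete): buffer="gezi" (len 4), cursors c1@3 c2@4, authorship ....
After op 2 (delete): buffer="ge" (len 2), cursors c1@2 c2@2, authorship ..
After op 3 (add_cursor(0)): buffer="ge" (len 2), cursors c3@0 c1@2 c2@2, authorship ..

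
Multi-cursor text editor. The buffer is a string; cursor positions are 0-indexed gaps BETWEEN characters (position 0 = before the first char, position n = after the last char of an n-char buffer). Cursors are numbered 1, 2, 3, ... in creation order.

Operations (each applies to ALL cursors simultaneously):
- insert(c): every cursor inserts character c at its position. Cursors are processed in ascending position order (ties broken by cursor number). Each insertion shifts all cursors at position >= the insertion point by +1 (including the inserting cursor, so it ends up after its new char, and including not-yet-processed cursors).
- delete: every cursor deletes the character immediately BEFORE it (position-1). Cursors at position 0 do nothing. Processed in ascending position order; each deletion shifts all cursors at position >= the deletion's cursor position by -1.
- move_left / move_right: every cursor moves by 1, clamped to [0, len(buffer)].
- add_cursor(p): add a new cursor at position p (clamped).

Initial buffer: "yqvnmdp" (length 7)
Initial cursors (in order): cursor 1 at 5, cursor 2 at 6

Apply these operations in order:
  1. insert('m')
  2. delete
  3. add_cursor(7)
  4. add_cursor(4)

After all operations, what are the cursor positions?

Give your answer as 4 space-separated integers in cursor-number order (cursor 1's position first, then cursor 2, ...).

After op 1 (insert('m')): buffer="yqvnmmdmp" (len 9), cursors c1@6 c2@8, authorship .....1.2.
After op 2 (delete): buffer="yqvnmdp" (len 7), cursors c1@5 c2@6, authorship .......
After op 3 (add_cursor(7)): buffer="yqvnmdp" (len 7), cursors c1@5 c2@6 c3@7, authorship .......
After op 4 (add_cursor(4)): buffer="yqvnmdp" (len 7), cursors c4@4 c1@5 c2@6 c3@7, authorship .......

Answer: 5 6 7 4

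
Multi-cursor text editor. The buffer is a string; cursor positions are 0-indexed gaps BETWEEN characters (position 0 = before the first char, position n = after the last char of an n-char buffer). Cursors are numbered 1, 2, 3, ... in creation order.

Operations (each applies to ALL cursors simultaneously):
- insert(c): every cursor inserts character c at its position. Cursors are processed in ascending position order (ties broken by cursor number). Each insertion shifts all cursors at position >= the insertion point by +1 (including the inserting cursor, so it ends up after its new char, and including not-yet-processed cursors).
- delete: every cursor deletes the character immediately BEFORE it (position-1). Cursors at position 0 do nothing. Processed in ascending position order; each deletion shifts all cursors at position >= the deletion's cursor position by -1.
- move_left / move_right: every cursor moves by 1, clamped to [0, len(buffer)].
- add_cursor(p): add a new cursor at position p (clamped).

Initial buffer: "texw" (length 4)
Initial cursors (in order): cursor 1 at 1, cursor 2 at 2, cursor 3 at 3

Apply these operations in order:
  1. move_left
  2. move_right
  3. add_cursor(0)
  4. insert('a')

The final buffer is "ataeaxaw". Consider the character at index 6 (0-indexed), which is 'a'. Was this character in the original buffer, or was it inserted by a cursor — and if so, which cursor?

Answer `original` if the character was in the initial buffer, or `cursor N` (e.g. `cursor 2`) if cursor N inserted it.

After op 1 (move_left): buffer="texw" (len 4), cursors c1@0 c2@1 c3@2, authorship ....
After op 2 (move_right): buffer="texw" (len 4), cursors c1@1 c2@2 c3@3, authorship ....
After op 3 (add_cursor(0)): buffer="texw" (len 4), cursors c4@0 c1@1 c2@2 c3@3, authorship ....
After op 4 (insert('a')): buffer="ataeaxaw" (len 8), cursors c4@1 c1@3 c2@5 c3@7, authorship 4.1.2.3.
Authorship (.=original, N=cursor N): 4 . 1 . 2 . 3 .
Index 6: author = 3

Answer: cursor 3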